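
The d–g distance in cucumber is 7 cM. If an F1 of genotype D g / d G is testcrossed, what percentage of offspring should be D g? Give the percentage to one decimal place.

46.5%

A map distance of 7 cM corresponds to a recombination frequency of 0.070.
The F1 is D g / d G, so D g is a parental gamete class with expected frequency (1 − r)/2 = 0.930/2 = 0.4650.
That is 0.4650 = 46.5% of the progeny.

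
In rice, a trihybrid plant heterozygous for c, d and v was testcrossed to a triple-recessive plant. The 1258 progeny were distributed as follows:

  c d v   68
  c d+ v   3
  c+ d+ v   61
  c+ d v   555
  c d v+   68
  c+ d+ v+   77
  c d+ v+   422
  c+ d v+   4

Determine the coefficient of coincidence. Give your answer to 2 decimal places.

0.43

The two most frequent reciprocal classes, c d+ v+ and c+ d v, are the parental types, so the F1 was c d+ v+ / c+ d v.
The two rarest classes, c d+ v and c+ d v+, are the double crossovers. Comparing them with the parentals, only the v allele has switched, so v is the middle locus and the order is c – v – d.
c–v: (145 + 7)/1258 = 0.1208; v–d: (129 + 7)/1258 = 0.1081.
Expected DCO frequency = 0.1208 × 0.1081 ≈ 0.01306; observed = 7/1258 ≈ 0.00556.
Coefficient of coincidence = 0.00556/0.01306 ≈ 0.43.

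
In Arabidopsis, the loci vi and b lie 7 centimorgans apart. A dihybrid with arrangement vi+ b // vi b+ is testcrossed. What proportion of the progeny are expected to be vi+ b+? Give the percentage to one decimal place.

A map distance of 7 centimorgans corresponds to a recombination frequency of 0.070.
The F1 is vi+ b / vi b+, so vi+ b+ is a recombinant gamete class with expected frequency r/2 = 0.070/2 = 0.0350.
That is 0.0350 = 3.5% of the progeny.

3.5%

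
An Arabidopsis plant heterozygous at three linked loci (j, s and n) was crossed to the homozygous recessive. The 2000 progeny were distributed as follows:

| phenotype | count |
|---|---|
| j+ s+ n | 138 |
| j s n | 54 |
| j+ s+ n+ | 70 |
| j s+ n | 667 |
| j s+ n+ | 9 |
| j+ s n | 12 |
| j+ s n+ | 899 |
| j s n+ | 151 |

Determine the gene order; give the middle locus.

The two most frequent reciprocal classes, j+ s n+ and j s+ n, are the parental types, so the F1 was j+ s n+ / j s+ n.
The two rarest classes, j+ s n and j s+ n+, are the double crossovers. Comparing them with the parentals, only the n allele has switched, so n is the middle locus and the order is j – n – s.

n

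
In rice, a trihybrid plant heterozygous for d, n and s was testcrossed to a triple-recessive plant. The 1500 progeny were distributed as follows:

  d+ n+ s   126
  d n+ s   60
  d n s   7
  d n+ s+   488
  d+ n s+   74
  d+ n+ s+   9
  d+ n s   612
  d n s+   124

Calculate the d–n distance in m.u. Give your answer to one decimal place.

The two most frequent reciprocal classes, d n+ s+ and d+ n s, are the parental types, so the F1 was d n+ s+ / d+ n s.
The two rarest classes, d+ n+ s+ and d n s, are the double crossovers. Comparing them with the parentals, only the d allele has switched, so d is the middle locus and the order is n – d – s.
Crossovers in the n–d interval produce the single-crossover classes d n s+ and d+ n+ s (124 + 126 = 250) plus the double crossovers (16).
RF(n–d) = (250 + 16) / 1500 = 266/1500 = 0.1773 → 17.7 m.u.

17.7 m.u.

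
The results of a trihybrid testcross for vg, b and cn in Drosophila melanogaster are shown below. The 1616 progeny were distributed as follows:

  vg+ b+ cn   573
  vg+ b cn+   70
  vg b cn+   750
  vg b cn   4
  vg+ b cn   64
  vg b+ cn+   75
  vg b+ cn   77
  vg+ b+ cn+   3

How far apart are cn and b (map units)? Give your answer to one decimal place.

9.0 map units

The two most frequent reciprocal classes, vg b cn+ and vg+ b+ cn, are the parental types, so the F1 was vg b cn+ / vg+ b+ cn.
The two rarest classes, vg b cn and vg+ b+ cn+, are the double crossovers. Comparing them with the parentals, only the cn allele has switched, so cn is the middle locus and the order is vg – cn – b.
Crossovers in the cn–b interval produce the single-crossover classes vg b+ cn+ and vg+ b cn (75 + 64 = 139) plus the double crossovers (7).
RF(cn–b) = (139 + 7) / 1616 = 146/1616 = 0.0903 → 9.0 map units.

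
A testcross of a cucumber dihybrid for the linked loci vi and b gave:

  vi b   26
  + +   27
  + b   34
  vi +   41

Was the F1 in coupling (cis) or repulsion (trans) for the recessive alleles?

trans

The two most frequent classes are + b (34) and vi + (41); these are the parental (non-recombinant) types.
So the F1 carried + b on one chromosome and vi + on the other — the recessive alleles are on opposite chromosomes (trans / repulsion).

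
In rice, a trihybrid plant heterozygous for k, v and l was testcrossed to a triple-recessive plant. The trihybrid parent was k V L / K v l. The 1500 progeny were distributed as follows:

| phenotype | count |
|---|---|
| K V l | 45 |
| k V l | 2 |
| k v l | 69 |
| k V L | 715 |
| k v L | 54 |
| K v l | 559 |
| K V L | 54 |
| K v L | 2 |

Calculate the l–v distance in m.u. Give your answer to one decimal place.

The two rarest classes, k V l and K v L, are the double crossovers. Comparing them with the parentals, only the l allele has switched, so l is the middle locus and the order is v – l – k.
Crossovers in the v–l interval produce the single-crossover classes k v L and K V l (54 + 45 = 99) plus the double crossovers (4).
RF(v–l) = (99 + 4) / 1500 = 103/1500 = 0.0687 → 6.9 m.u.

6.9 m.u.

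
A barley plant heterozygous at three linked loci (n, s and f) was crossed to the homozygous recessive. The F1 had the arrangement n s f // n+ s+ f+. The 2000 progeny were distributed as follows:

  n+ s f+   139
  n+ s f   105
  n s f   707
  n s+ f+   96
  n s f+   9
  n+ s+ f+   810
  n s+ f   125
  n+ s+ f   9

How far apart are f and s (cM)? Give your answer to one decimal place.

The two rarest classes, n s f+ and n+ s+ f, are the double crossovers. Comparing them with the parentals, only the f allele has switched, so f is the middle locus and the order is s – f – n.
Crossovers in the s–f interval produce the single-crossover classes n s+ f and n+ s f+ (125 + 139 = 264) plus the double crossovers (18).
RF(s–f) = (264 + 18) / 2000 = 282/2000 = 0.1410 → 14.1 cM.

14.1 cM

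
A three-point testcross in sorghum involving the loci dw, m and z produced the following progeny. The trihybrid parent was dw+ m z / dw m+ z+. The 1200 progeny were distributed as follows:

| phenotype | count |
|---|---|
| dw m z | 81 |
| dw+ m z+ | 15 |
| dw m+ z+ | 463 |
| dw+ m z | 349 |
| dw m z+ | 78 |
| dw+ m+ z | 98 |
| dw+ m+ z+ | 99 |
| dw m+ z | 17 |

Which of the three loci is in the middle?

z

The two rarest classes, dw+ m z+ and dw m+ z, are the double crossovers. Comparing them with the parentals, only the z allele has switched, so z is the middle locus and the order is dw – z – m.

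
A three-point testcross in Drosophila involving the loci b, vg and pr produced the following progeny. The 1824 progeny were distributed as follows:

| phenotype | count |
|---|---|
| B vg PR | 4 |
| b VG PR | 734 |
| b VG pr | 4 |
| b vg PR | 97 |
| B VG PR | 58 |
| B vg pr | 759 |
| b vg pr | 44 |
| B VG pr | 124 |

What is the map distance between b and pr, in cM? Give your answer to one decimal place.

6.0 cM

The two most frequent reciprocal classes, B vg pr and b VG PR, are the parental types, so the F1 was B vg pr / b VG PR.
The two rarest classes, B vg PR and b VG pr, are the double crossovers. Comparing them with the parentals, only the pr allele has switched, so pr is the middle locus and the order is b – pr – vg.
Crossovers in the b–pr interval produce the single-crossover classes b vg pr and B VG PR (44 + 58 = 102) plus the double crossovers (8).
RF(b–pr) = (102 + 8) / 1824 = 110/1824 = 0.0603 → 6.0 cM.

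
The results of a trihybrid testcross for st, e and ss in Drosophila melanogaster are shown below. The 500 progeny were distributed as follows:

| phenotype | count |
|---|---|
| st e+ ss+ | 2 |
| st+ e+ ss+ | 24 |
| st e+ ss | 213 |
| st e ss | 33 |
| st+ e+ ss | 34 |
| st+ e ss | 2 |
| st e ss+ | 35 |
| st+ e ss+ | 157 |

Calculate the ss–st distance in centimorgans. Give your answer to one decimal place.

14.6 centimorgans

The two most frequent reciprocal classes, st+ e ss+ and st e+ ss, are the parental types, so the F1 was st+ e ss+ / st e+ ss.
The two rarest classes, st+ e ss and st e+ ss+, are the double crossovers. Comparing them with the parentals, only the ss allele has switched, so ss is the middle locus and the order is e – ss – st.
Crossovers in the ss–st interval produce the single-crossover classes st e ss+ and st+ e+ ss (35 + 34 = 69) plus the double crossovers (4).
RF(ss–st) = (69 + 4) / 500 = 73/500 = 0.1460 → 14.6 centimorgans.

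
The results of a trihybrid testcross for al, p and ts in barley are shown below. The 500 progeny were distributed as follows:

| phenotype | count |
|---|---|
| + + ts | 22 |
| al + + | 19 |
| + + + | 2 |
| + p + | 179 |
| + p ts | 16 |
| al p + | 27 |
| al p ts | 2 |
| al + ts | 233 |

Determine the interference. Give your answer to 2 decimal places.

The two most frequent reciprocal classes, al + ts and + p +, are the parental types, so the F1 was al + ts / + p +.
The two rarest classes, al p ts and + + +, are the double crossovers. Comparing them with the parentals, only the p allele has switched, so p is the middle locus and the order is al – p – ts.
al–p: (49 + 4)/500 = 0.1060; p–ts: (35 + 4)/500 = 0.0780.
Expected DCO frequency = 0.1060 × 0.0780 ≈ 0.00827; observed = 4/500 ≈ 0.00800.
Coefficient of coincidence = 0.00800/0.00827 ≈ 0.97; interference = 1 − 0.97 = 0.03.

0.03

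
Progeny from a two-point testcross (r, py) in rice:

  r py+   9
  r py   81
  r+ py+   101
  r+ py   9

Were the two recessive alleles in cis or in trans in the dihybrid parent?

The two most frequent classes are r+ py+ (101) and r py (81); these are the parental (non-recombinant) types.
So the F1 carried r+ py+ on one chromosome and r py on the other — the recessive alleles are on the same chromosome (cis / coupling).

cis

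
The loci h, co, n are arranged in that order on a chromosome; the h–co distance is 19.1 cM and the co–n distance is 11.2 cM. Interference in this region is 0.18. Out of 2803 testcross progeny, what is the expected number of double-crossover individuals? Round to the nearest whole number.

Map distances give recombination frequencies of 0.191 and 0.112 for the two intervals.
With interference 0.18 (so coincidence = 0.82), expected double-crossover frequency = 0.191 × 0.112 × 0.82 = 0.01754.
Expected number = 0.01754 × 2803 = 49.17 ≈ 49.

49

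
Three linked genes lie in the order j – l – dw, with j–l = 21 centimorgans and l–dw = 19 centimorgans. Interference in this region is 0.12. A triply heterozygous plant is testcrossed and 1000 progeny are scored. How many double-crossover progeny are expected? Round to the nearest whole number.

35

Map distances give recombination frequencies of 0.210 and 0.190 for the two intervals.
With interference 0.12 (so coincidence = 0.88), expected double-crossover frequency = 0.210 × 0.190 × 0.88 = 0.03511.
Expected number = 0.03511 × 1000 = 35.11 ≈ 35.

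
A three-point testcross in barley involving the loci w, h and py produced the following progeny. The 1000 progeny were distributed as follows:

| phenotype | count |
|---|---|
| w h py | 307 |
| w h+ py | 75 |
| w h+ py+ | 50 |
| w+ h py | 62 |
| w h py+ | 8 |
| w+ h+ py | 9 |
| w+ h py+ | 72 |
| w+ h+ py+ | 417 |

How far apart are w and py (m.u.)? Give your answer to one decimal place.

12.9 m.u.

The two most frequent reciprocal classes, w h py and w+ h+ py+, are the parental types, so the F1 was w h py / w+ h+ py+.
The two rarest classes, w h py+ and w+ h+ py, are the double crossovers. Comparing them with the parentals, only the py allele has switched, so py is the middle locus and the order is w – py – h.
Crossovers in the w–py interval produce the single-crossover classes w+ h py and w h+ py+ (62 + 50 = 112) plus the double crossovers (17).
RF(w–py) = (112 + 17) / 1000 = 129/1000 = 0.1290 → 12.9 m.u.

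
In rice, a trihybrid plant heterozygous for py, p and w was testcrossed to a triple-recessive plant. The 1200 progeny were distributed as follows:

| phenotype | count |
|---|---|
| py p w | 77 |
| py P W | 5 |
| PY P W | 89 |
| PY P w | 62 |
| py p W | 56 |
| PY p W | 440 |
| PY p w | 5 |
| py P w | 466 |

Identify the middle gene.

The two most frequent reciprocal classes, PY p W and py P w, are the parental types, so the F1 was PY p W / py P w.
The two rarest classes, PY p w and py P W, are the double crossovers. Comparing them with the parentals, only the w allele has switched, so w is the middle locus and the order is p – w – py.

w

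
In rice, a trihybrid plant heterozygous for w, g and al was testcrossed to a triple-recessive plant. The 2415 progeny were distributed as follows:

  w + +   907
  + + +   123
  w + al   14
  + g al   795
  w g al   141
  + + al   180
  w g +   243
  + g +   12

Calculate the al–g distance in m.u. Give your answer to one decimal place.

The two most frequent reciprocal classes, w + + and + g al, are the parental types, so the F1 was w + + / + g al.
The two rarest classes, w + al and + g +, are the double crossovers. Comparing them with the parentals, only the al allele has switched, so al is the middle locus and the order is w – al – g.
Crossovers in the al–g interval produce the single-crossover classes w g + and + + al (243 + 180 = 423) plus the double crossovers (26).
RF(al–g) = (423 + 26) / 2415 = 449/2415 = 0.1859 → 18.6 m.u.

18.6 m.u.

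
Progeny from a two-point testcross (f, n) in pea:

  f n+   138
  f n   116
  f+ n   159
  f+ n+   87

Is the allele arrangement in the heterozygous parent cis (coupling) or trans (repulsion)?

The two most frequent classes are f+ n (159) and f n+ (138); these are the parental (non-recombinant) types.
So the F1 carried f+ n on one chromosome and f n+ on the other — the recessive alleles are on opposite chromosomes (trans / repulsion).

trans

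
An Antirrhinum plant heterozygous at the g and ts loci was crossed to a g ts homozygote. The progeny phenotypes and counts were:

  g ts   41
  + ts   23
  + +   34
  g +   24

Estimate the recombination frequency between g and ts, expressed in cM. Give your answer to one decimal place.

38.5 cM

The two most frequent classes, + + (34) and g ts (41), are the parental types, so the F1 was + + / g ts.
The recombinant classes are + ts and g +: 23 + 24 = 47.
Recombination frequency = 47/122 = 0.3852 ≈ 38.5%, i.e. 38.5 cM.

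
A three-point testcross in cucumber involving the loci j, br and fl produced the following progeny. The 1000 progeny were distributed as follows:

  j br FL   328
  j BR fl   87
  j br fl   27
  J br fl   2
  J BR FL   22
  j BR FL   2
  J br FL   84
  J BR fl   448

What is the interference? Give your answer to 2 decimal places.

0.57

The two most frequent reciprocal classes, j br FL and J BR fl, are the parental types, so the F1 was j br FL / J BR fl.
The two rarest classes, j BR FL and J br fl, are the double crossovers. Comparing them with the parentals, only the br allele has switched, so br is the middle locus and the order is j – br – fl.
j–br: (171 + 4)/1000 = 0.1750; br–fl: (49 + 4)/1000 = 0.0530.
Expected DCO frequency = 0.1750 × 0.0530 ≈ 0.00927; observed = 4/1000 ≈ 0.00400.
Coefficient of coincidence = 0.00400/0.00927 ≈ 0.43; interference = 1 − 0.43 = 0.57.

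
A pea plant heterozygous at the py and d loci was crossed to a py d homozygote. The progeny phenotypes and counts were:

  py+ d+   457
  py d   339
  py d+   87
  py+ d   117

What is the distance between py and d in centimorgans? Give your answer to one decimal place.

20.4 centimorgans

The two most frequent classes, py+ d+ (457) and py d (339), are the parental types, so the F1 was py+ d+ / py d.
The recombinant classes are py+ d and py d+: 117 + 87 = 204.
Recombination frequency = 204/1000 = 0.2040 ≈ 20.4%, i.e. 20.4 centimorgans.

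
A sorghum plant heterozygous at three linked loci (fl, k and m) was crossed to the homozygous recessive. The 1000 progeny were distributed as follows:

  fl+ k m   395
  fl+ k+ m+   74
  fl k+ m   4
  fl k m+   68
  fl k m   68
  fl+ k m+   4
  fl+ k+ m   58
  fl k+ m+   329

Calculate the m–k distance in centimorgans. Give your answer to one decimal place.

The two most frequent reciprocal classes, fl+ k m and fl k+ m+, are the parental types, so the F1 was fl+ k m / fl k+ m+.
The two rarest classes, fl+ k m+ and fl k+ m, are the double crossovers. Comparing them with the parentals, only the m allele has switched, so m is the middle locus and the order is k – m – fl.
Crossovers in the k–m interval produce the single-crossover classes fl+ k+ m and fl k m+ (58 + 68 = 126) plus the double crossovers (8).
RF(k–m) = (126 + 8) / 1000 = 134/1000 = 0.1340 → 13.4 centimorgans.

13.4 centimorgans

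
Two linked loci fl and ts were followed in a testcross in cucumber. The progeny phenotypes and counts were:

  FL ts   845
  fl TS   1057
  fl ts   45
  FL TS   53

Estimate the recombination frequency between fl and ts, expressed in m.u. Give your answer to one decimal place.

4.9 m.u.

The two most frequent classes, FL ts (845) and fl TS (1057), are the parental types, so the F1 was FL ts / fl TS.
The recombinant classes are FL TS and fl ts: 53 + 45 = 98.
Recombination frequency = 98/2000 = 0.0490 ≈ 4.9%, i.e. 4.9 m.u.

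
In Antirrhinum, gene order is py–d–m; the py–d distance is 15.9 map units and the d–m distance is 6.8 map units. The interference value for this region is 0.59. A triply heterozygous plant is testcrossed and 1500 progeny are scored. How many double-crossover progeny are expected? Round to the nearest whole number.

Map distances give recombination frequencies of 0.159 and 0.068 for the two intervals.
With interference 0.59 (so coincidence = 0.41), expected double-crossover frequency = 0.159 × 0.068 × 0.41 = 0.00443.
Expected number = 0.00443 × 1500 = 6.65 ≈ 7.

7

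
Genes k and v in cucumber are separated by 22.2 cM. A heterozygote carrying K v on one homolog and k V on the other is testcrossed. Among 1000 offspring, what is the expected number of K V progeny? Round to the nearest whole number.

A map distance of 22.2 cM corresponds to a recombination frequency of 0.222.
The F1 is K v / k V, so K V is a recombinant gamete class with expected frequency r/2 = 0.222/2 = 0.1110.
Expected number = 0.1110 × 1000 = 111.00 ≈ 111.

111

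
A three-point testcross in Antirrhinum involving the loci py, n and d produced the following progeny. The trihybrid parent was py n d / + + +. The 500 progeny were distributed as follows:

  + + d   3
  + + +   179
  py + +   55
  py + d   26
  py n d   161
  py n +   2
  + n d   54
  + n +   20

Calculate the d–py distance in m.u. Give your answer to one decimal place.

The two rarest classes, py n + and + + d, are the double crossovers. Comparing them with the parentals, only the d allele has switched, so d is the middle locus and the order is n – d – py.
Crossovers in the d–py interval produce the single-crossover classes + n d and py + + (54 + 55 = 109) plus the double crossovers (5).
RF(d–py) = (109 + 5) / 500 = 114/500 = 0.2280 → 22.8 m.u.

22.8 m.u.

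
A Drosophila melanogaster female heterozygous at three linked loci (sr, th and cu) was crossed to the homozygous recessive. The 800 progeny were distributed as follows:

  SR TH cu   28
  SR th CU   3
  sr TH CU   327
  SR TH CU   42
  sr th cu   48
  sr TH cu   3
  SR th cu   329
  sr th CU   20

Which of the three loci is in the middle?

cu

The two most frequent reciprocal classes, SR th cu and sr TH CU, are the parental types, so the F1 was SR th cu / sr TH CU.
The two rarest classes, SR th CU and sr TH cu, are the double crossovers. Comparing them with the parentals, only the cu allele has switched, so cu is the middle locus and the order is sr – cu – th.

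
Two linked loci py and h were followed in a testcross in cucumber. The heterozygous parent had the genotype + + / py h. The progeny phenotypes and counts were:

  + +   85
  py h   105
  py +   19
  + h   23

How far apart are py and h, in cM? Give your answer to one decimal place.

18.1 cM

The recombinant classes are + h and py +: 23 + 19 = 42.
Recombination frequency = 42/232 = 0.1810 ≈ 18.1%, i.e. 18.1 cM.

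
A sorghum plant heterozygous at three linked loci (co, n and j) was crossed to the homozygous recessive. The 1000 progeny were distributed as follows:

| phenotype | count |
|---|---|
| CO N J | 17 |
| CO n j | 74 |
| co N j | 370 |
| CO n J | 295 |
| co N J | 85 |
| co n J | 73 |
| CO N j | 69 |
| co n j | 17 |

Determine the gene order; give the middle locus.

n

The two most frequent reciprocal classes, co N j and CO n J, are the parental types, so the F1 was co N j / CO n J.
The two rarest classes, co n j and CO N J, are the double crossovers. Comparing them with the parentals, only the n allele has switched, so n is the middle locus and the order is co – n – j.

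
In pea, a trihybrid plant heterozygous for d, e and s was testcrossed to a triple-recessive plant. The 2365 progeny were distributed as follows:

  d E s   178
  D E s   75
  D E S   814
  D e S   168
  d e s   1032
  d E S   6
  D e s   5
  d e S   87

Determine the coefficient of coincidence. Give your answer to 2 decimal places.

0.42

The two most frequent reciprocal classes, d e s and D E S, are the parental types, so the F1 was d e s / D E S.
The two rarest classes, D e s and d E S, are the double crossovers. Comparing them with the parentals, only the d allele has switched, so d is the middle locus and the order is s – d – e.
s–d: (162 + 11)/2365 = 0.0732; d–e: (346 + 11)/2365 = 0.1510.
Expected DCO frequency = 0.0732 × 0.1510 ≈ 0.01105; observed = 11/2365 ≈ 0.00465.
Coefficient of coincidence = 0.00465/0.01105 ≈ 0.42.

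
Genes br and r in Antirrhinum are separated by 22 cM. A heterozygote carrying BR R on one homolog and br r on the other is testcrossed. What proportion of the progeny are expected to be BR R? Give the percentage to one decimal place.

A map distance of 22 cM corresponds to a recombination frequency of 0.220.
The F1 is BR R / br r, so BR R is a parental gamete class with expected frequency (1 − r)/2 = 0.780/2 = 0.3900.
That is 0.3900 = 39.0% of the progeny.

39.0%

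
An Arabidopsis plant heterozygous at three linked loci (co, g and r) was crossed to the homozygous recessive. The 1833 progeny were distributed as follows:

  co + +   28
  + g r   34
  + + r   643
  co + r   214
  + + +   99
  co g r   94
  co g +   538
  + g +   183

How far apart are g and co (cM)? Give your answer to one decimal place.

25.0 cM

The two most frequent reciprocal classes, + + r and co g +, are the parental types, so the F1 was + + r / co g +.
The two rarest classes, + g r and co + +, are the double crossovers. Comparing them with the parentals, only the g allele has switched, so g is the middle locus and the order is r – g – co.
Crossovers in the g–co interval produce the single-crossover classes co + r and + g + (214 + 183 = 397) plus the double crossovers (62).
RF(g–co) = (397 + 62) / 1833 = 459/1833 = 0.2504 → 25.0 cM.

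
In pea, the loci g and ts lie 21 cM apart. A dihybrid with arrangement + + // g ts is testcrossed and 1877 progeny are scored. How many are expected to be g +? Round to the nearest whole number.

197

A map distance of 21 cM corresponds to a recombination frequency of 0.210.
The F1 is + + / g ts, so g + is a recombinant gamete class with expected frequency r/2 = 0.210/2 = 0.1050.
Expected number = 0.1050 × 1877 = 197.08 ≈ 197.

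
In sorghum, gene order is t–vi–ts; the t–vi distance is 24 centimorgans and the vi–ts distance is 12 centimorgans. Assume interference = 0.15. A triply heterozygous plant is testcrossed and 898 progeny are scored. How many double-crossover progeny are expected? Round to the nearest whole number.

22

Map distances give recombination frequencies of 0.240 and 0.120 for the two intervals.
With interference 0.15 (so coincidence = 0.85), expected double-crossover frequency = 0.240 × 0.120 × 0.85 = 0.02448.
Expected number = 0.02448 × 898 = 21.98 ≈ 22.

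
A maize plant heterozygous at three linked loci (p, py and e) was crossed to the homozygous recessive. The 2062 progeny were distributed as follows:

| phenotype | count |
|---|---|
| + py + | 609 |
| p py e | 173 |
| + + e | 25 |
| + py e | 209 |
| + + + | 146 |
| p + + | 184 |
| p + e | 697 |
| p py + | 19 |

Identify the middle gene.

p

The two most frequent reciprocal classes, p + e and + py +, are the parental types, so the F1 was p + e / + py +.
The two rarest classes, + + e and p py +, are the double crossovers. Comparing them with the parentals, only the p allele has switched, so p is the middle locus and the order is e – p – py.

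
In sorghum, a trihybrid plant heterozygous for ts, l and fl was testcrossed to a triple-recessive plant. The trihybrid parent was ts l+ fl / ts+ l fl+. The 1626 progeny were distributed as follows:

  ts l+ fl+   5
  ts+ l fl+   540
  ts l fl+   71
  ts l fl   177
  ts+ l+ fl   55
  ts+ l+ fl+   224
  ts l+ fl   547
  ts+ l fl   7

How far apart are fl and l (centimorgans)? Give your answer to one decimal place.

The two rarest classes, ts l+ fl+ and ts+ l fl, are the double crossovers. Comparing them with the parentals, only the fl allele has switched, so fl is the middle locus and the order is l – fl – ts.
Crossovers in the l–fl interval produce the single-crossover classes ts l fl and ts+ l+ fl+ (177 + 224 = 401) plus the double crossovers (12).
RF(l–fl) = (401 + 12) / 1626 = 413/1626 = 0.2540 → 25.4 centimorgans.

25.4 centimorgans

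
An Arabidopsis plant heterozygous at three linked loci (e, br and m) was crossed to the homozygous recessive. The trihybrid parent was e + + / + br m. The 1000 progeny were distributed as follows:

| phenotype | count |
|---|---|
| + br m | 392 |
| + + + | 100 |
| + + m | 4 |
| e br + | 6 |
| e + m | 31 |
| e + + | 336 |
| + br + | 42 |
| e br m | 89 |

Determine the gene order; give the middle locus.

The two rarest classes, e br + and + + m, are the double crossovers. Comparing them with the parentals, only the br allele has switched, so br is the middle locus and the order is e – br – m.

br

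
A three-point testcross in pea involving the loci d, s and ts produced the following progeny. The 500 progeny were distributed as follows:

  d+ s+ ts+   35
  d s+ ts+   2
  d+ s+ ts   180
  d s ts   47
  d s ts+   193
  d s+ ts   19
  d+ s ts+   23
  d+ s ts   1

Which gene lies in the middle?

s

The two most frequent reciprocal classes, d+ s+ ts and d s ts+, are the parental types, so the F1 was d+ s+ ts / d s ts+.
The two rarest classes, d+ s ts and d s+ ts+, are the double crossovers. Comparing them with the parentals, only the s allele has switched, so s is the middle locus and the order is d – s – ts.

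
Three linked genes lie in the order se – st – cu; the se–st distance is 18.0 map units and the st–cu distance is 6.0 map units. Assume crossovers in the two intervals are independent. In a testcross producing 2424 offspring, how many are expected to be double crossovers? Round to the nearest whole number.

Map distances give recombination frequencies of 0.180 and 0.060 for the two intervals.
With no interference, expected double-crossover frequency = 0.180 × 0.060 = 0.01080.
Expected number = 0.01080 × 2424 = 26.18 ≈ 26.

26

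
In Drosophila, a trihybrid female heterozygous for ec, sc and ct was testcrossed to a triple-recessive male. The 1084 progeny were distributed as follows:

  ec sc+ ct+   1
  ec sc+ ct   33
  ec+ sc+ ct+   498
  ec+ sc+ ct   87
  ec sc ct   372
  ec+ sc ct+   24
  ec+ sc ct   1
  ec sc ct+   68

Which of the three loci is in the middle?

ec

The two most frequent reciprocal classes, ec sc ct and ec+ sc+ ct+, are the parental types, so the F1 was ec sc ct / ec+ sc+ ct+.
The two rarest classes, ec+ sc ct and ec sc+ ct+, are the double crossovers. Comparing them with the parentals, only the ec allele has switched, so ec is the middle locus and the order is sc – ec – ct.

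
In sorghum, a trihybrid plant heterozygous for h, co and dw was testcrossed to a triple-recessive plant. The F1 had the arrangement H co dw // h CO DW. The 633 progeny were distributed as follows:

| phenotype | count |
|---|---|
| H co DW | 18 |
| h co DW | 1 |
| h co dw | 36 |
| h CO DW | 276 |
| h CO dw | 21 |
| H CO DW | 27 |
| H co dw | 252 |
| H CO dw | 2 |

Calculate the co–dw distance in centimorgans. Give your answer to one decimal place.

The two rarest classes, H CO dw and h co DW, are the double crossovers. Comparing them with the parentals, only the co allele has switched, so co is the middle locus and the order is h – co – dw.
Crossovers in the co–dw interval produce the single-crossover classes H co DW and h CO dw (18 + 21 = 39) plus the double crossovers (3).
RF(co–dw) = (39 + 3) / 633 = 42/633 = 0.0664 → 6.6 centimorgans.

6.6 centimorgans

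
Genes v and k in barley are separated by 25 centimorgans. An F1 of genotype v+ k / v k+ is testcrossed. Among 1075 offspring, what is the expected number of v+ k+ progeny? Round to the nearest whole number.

134

A map distance of 25 centimorgans corresponds to a recombination frequency of 0.250.
The F1 is v+ k / v k+, so v+ k+ is a recombinant gamete class with expected frequency r/2 = 0.250/2 = 0.1250.
Expected number = 0.1250 × 1075 = 134.38 ≈ 134.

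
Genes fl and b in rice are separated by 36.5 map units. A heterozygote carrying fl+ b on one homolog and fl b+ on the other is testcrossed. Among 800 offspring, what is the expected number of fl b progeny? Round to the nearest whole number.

146

A map distance of 36.5 map units corresponds to a recombination frequency of 0.365.
The F1 is fl+ b / fl b+, so fl b is a recombinant gamete class with expected frequency r/2 = 0.365/2 = 0.1825.
Expected number = 0.1825 × 800 = 146.00 ≈ 146.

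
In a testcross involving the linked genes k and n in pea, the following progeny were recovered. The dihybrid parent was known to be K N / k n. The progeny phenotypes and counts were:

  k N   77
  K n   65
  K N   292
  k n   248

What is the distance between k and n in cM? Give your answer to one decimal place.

The recombinant classes are K n and k N: 65 + 77 = 142.
Recombination frequency = 142/682 = 0.2082 ≈ 20.8%, i.e. 20.8 cM.

20.8 cM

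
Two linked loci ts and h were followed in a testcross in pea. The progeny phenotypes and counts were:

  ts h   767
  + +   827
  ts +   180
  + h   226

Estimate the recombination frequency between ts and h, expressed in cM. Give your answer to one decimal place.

The two most frequent classes, + + (827) and ts h (767), are the parental types, so the F1 was + + / ts h.
The recombinant classes are + h and ts +: 226 + 180 = 406.
Recombination frequency = 406/2000 = 0.2030 ≈ 20.3%, i.e. 20.3 cM.

20.3 cM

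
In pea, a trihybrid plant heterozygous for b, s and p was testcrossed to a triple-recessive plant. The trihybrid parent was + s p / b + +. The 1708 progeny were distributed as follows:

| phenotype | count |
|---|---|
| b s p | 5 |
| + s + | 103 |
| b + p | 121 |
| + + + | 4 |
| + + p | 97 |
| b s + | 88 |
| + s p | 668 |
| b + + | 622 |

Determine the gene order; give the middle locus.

b

The two rarest classes, b s p and + + +, are the double crossovers. Comparing them with the parentals, only the b allele has switched, so b is the middle locus and the order is s – b – p.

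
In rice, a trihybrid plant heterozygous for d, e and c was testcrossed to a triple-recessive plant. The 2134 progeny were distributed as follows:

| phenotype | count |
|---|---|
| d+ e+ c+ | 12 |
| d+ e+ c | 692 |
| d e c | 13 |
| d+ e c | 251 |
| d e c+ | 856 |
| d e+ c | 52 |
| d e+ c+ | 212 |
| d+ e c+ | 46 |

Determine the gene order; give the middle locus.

The two most frequent reciprocal classes, d e c+ and d+ e+ c, are the parental types, so the F1 was d e c+ / d+ e+ c.
The two rarest classes, d e c and d+ e+ c+, are the double crossovers. Comparing them with the parentals, only the c allele has switched, so c is the middle locus and the order is d – c – e.

c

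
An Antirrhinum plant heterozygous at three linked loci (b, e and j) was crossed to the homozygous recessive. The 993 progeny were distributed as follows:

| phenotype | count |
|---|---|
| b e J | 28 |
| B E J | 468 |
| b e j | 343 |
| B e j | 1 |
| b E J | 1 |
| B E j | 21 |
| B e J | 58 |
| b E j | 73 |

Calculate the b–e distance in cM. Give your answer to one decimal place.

13.4 cM

The two most frequent reciprocal classes, b e j and B E J, are the parental types, so the F1 was b e j / B E J.
The two rarest classes, B e j and b E J, are the double crossovers. Comparing them with the parentals, only the b allele has switched, so b is the middle locus and the order is e – b – j.
Crossovers in the e–b interval produce the single-crossover classes b E j and B e J (73 + 58 = 131) plus the double crossovers (2).
RF(e–b) = (131 + 2) / 993 = 133/993 = 0.1339 → 13.4 cM.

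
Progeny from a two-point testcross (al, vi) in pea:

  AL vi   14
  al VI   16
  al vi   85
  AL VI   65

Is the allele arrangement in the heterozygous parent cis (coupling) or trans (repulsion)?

cis

The two most frequent classes are AL VI (65) and al vi (85); these are the parental (non-recombinant) types.
So the F1 carried AL VI on one chromosome and al vi on the other — the recessive alleles are on the same chromosome (cis / coupling).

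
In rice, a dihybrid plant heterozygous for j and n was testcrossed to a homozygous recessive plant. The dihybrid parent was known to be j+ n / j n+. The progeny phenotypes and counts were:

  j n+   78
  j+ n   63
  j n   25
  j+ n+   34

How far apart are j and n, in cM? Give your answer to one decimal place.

29.5 cM

The recombinant classes are j+ n+ and j n: 34 + 25 = 59.
Recombination frequency = 59/200 = 0.2950 ≈ 29.5%, i.e. 29.5 cM.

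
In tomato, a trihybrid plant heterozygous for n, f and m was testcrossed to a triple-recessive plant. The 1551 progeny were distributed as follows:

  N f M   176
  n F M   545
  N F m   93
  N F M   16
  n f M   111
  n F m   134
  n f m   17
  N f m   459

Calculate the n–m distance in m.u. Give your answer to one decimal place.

22.1 m.u.

The two most frequent reciprocal classes, n F M and N f m, are the parental types, so the F1 was n F M / N f m.
The two rarest classes, N F M and n f m, are the double crossovers. Comparing them with the parentals, only the n allele has switched, so n is the middle locus and the order is f – n – m.
Crossovers in the n–m interval produce the single-crossover classes n F m and N f M (134 + 176 = 310) plus the double crossovers (33).
RF(n–m) = (310 + 33) / 1551 = 343/1551 = 0.2211 → 22.1 m.u.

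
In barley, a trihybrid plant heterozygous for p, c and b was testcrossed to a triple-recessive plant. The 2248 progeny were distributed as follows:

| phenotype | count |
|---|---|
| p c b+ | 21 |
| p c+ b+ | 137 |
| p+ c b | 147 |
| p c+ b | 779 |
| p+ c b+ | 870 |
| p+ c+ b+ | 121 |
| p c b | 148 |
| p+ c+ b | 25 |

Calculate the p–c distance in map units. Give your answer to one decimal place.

14.0 map units

The two most frequent reciprocal classes, p+ c b+ and p c+ b, are the parental types, so the F1 was p+ c b+ / p c+ b.
The two rarest classes, p c b+ and p+ c+ b, are the double crossovers. Comparing them with the parentals, only the p allele has switched, so p is the middle locus and the order is c – p – b.
Crossovers in the c–p interval produce the single-crossover classes p+ c+ b+ and p c b (121 + 148 = 269) plus the double crossovers (46).
RF(c–p) = (269 + 46) / 2248 = 315/2248 = 0.1401 → 14.0 map units.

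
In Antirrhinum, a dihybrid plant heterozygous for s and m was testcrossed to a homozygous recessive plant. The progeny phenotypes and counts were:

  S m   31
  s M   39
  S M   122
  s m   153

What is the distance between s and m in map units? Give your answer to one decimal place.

20.3 map units

The two most frequent classes, S M (122) and s m (153), are the parental types, so the F1 was S M / s m.
The recombinant classes are S m and s M: 31 + 39 = 70.
Recombination frequency = 70/345 = 0.2029 ≈ 20.3%, i.e. 20.3 map units.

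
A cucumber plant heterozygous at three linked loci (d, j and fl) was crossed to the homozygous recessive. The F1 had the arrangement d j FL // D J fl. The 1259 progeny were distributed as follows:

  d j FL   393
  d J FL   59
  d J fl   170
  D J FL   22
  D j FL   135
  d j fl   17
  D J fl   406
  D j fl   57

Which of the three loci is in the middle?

fl

The two rarest classes, d j fl and D J FL, are the double crossovers. Comparing them with the parentals, only the fl allele has switched, so fl is the middle locus and the order is j – fl – d.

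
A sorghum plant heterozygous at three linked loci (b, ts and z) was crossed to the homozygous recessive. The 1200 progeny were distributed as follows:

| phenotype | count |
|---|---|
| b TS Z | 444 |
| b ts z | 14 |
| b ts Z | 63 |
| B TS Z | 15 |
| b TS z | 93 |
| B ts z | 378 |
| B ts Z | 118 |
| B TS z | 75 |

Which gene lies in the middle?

The two most frequent reciprocal classes, B ts z and b TS Z, are the parental types, so the F1 was B ts z / b TS Z.
The two rarest classes, b ts z and B TS Z, are the double crossovers. Comparing them with the parentals, only the b allele has switched, so b is the middle locus and the order is ts – b – z.

b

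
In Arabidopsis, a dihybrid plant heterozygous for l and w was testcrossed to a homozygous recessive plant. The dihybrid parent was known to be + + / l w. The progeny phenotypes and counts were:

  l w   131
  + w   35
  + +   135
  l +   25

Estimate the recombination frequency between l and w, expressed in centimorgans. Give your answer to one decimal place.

18.4 centimorgans

The recombinant classes are + w and l +: 35 + 25 = 60.
Recombination frequency = 60/326 = 0.1840 ≈ 18.4%, i.e. 18.4 centimorgans.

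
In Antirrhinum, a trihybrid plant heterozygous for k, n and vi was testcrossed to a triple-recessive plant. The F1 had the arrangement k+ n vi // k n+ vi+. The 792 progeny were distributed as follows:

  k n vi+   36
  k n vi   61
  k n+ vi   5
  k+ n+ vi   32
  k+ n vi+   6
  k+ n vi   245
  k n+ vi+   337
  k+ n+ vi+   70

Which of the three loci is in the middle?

The two rarest classes, k+ n vi+ and k n+ vi, are the double crossovers. Comparing them with the parentals, only the vi allele has switched, so vi is the middle locus and the order is k – vi – n.

vi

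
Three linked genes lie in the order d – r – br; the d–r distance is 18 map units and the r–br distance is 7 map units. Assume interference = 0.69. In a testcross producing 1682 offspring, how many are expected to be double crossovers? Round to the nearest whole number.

7

Map distances give recombination frequencies of 0.180 and 0.070 for the two intervals.
With interference 0.69 (so coincidence = 0.31), expected double-crossover frequency = 0.180 × 0.070 × 0.31 = 0.00391.
Expected number = 0.00391 × 1682 = 6.57 ≈ 7.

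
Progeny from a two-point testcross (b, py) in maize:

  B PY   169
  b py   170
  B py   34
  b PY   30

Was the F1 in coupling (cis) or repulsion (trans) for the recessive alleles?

cis

The two most frequent classes are B PY (169) and b py (170); these are the parental (non-recombinant) types.
So the F1 carried B PY on one chromosome and b py on the other — the recessive alleles are on the same chromosome (cis / coupling).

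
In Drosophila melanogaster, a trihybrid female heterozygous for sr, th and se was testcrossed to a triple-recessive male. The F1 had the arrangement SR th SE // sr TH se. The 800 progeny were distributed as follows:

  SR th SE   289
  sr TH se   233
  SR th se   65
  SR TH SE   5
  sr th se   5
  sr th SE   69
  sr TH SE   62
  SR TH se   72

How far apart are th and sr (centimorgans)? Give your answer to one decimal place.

18.9 centimorgans

The two rarest classes, SR TH SE and sr th se, are the double crossovers. Comparing them with the parentals, only the th allele has switched, so th is the middle locus and the order is se – th – sr.
Crossovers in the th–sr interval produce the single-crossover classes sr th SE and SR TH se (69 + 72 = 141) plus the double crossovers (10).
RF(th–sr) = (141 + 10) / 800 = 151/800 = 0.1888 → 18.9 centimorgans.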